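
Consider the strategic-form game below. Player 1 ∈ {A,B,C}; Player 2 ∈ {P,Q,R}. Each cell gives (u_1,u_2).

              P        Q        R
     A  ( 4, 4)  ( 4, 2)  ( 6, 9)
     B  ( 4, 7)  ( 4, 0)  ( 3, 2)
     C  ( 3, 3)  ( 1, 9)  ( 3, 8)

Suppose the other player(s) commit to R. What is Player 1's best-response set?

BR_1 = {A}

u_1(A vs R) = 6
u_1(B vs R) = 3
u_1(C vs R) = 3
max payoff 6 at {A}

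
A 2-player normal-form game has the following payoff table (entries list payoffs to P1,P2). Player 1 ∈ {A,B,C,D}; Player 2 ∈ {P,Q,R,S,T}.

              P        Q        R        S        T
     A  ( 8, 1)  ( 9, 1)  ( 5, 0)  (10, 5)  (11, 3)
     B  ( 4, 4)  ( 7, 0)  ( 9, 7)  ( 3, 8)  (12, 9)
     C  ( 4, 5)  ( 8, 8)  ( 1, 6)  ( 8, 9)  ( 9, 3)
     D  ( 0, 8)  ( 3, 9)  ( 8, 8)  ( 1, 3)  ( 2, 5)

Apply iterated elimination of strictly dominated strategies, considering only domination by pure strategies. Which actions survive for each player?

Remaining: P1:{A,B} P2:{S,T}

P1 drop C (A beats it: P:8>4 Q:9>8 R:5>1 S:10>8 T:11>9)
P1 drop D (B beats it: P:4>0 Q:7>3 R:9>8 S:3>1 T:12>2)
P2 drop P (S beats it: A:5>1 B:8>4)
P2 drop Q (S beats it: A:5>1 B:8>0)
P2 drop R (S beats it: A:5>0 B:8>7)
P1→{A,B} P2→{S,T}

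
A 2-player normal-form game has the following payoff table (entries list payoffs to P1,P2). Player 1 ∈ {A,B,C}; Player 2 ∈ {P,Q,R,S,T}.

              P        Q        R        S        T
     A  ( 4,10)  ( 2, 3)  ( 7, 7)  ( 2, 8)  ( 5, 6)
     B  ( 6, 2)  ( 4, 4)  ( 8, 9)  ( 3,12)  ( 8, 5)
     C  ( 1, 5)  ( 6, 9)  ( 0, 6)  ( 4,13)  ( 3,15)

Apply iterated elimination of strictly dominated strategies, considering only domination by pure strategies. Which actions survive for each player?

Survivors P1:{B,C} P2:{S,T}

P1 drop A (B beats it: P:6>4 Q:4>2 R:8>7 S:3>2 T:8>5)
P2 drop P (Q beats it: B:4>2 C:9>5)
P2 drop Q (S beats it: B:12>4 C:13>9)
P2 drop R (S beats it: B:12>9 C:13>6)
P1→{B,C} P2→{S,T}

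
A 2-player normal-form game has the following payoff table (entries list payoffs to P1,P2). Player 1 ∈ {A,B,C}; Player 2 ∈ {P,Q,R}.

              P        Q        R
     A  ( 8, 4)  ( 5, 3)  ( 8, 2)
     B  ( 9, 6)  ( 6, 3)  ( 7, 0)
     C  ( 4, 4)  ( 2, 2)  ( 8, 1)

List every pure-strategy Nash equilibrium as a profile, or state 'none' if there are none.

(A,P): not NE [P1→B gives 9>8]
(A,Q): not NE [P1→B gives 6>5; P2→P gives 4>3]
(A,R): not NE [P2→P gives 4>2]
(B,P): NE
(B,Q): not NE [P2→P gives 6>3]
(B,R): not NE [P1→C gives 8>7; P2→P gives 6>0]
(C,P): not NE [P1→B gives 9>4]
(C,Q): not NE [P1→B gives 6>2; P2→P gives 4>2]
(C,R): not NE [P2→P gives 4>1]

PSNE = {(B,P)}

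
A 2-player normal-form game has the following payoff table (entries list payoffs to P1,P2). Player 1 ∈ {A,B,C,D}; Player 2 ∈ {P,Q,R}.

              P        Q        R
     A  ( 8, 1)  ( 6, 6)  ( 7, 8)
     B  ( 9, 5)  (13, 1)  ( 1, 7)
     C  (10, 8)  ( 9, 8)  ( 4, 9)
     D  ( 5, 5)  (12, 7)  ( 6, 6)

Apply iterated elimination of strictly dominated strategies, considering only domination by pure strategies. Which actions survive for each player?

P2 drop P (R beats it: A:8>1 B:7>5 C:9>8 D:6>5)
P1 drop C (D beats it: Q:12>9 R:6>4)
P1→{A,B,D} P2→{Q,R}

Remaining: P1:{A,B,D} P2:{Q,R}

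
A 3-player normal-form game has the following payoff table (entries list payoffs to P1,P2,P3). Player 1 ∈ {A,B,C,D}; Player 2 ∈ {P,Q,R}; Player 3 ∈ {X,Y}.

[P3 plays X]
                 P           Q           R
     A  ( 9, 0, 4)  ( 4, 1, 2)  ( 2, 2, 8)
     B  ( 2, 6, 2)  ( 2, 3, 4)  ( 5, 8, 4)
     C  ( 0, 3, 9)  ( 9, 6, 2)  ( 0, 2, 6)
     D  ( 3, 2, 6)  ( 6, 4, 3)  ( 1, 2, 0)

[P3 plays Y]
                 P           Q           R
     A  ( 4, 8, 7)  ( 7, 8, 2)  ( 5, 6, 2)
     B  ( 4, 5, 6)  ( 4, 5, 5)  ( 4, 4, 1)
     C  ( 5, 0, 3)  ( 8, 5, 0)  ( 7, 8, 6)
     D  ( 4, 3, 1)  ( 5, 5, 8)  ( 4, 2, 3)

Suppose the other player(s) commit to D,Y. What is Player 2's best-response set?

u_2(P vs D,Y) = 3
u_2(Q vs D,Y) = 5
u_2(R vs D,Y) = 2
max payoff 5 at {Q}

argmax u_2 = {Q}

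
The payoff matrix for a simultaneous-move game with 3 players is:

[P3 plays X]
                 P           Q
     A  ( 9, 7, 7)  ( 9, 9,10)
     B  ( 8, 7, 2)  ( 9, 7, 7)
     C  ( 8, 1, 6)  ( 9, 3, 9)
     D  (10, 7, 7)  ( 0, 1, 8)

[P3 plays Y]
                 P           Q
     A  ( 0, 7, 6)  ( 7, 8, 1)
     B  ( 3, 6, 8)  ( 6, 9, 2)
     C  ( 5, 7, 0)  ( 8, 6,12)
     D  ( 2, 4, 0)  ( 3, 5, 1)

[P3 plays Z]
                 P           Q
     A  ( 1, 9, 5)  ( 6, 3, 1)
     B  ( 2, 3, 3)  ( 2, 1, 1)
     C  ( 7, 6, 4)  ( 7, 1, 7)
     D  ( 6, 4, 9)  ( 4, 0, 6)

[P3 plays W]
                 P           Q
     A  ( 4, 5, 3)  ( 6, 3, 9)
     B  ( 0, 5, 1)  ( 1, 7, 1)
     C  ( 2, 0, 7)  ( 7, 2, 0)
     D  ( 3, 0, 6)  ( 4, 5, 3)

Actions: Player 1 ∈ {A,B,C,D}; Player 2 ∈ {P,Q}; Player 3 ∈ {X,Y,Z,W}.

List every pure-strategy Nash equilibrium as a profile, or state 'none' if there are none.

(A,P,X): not NE [P1→D gives 10>9; P2→Q gives 9>7]
(A,P,Y): not NE [P1→C gives 5>0; P2→Q gives 8>7; P3→X gives 7>6]
(A,P,Z): not NE [P1→C gives 7>1; P3→X gives 7>5]
(A,P,W): not NE [P3→X gives 7>3]
(A,Q,X): NE
(A,Q,Y): not NE [P1→C gives 8>7; P3→X gives 10>1]
(A,Q,Z): not NE [P1→C gives 7>6; P2→P gives 9>3; P3→X gives 10>1]
(A,Q,W): not NE [P1→C gives 7>6; P2→P gives 5>3; P3→X gives 10>9]
(B,P,X): not NE [P1→D gives 10>8; P3→Y gives 8>2]
(B,P,Y): not NE [P1→C gives 5>3; P2→Q gives 9>6]
(B,P,Z): not NE [P1→C gives 7>2; P3→Y gives 8>3]
(B,P,W): not NE [P1→A gives 4>0; P2→Q gives 7>5; P3→Y gives 8>1]
(B,Q,X): NE
(B,Q,Y): not NE [P1→C gives 8>6; P3→X gives 7>2]
(B,Q,Z): not NE [P1→C gives 7>2; P2→P gives 3>1; P3→X gives 7>1]
(B,Q,W): not NE [P1→C gives 7>1; P3→X gives 7>1]
(C,P,X): not NE [P1→D gives 10>8; P2→Q gives 3>1; P3→W gives 7>6]
(C,P,Y): not NE [P3→W gives 7>0]
(C,P,Z): not NE [P3→W gives 7>4]
(C,P,W): not NE [P1→A gives 4>2; P2→Q gives 2>0]
(C,Q,X): not NE [P3→Y gives 12>9]
(C,Q,Y): not NE [P2→P gives 7>6]
(C,Q,Z): not NE [P2→P gives 6>1; P3→Y gives 12>7]
(C,Q,W): not NE [P3→Y gives 12>0]
(D,P,X): not NE [P3→Z gives 9>7]
(D,P,Y): not NE [P1→C gives 5>2; P2→Q gives 5>4; P3→Z gives 9>0]
(D,P,Z): not NE [P1→C gives 7>6]
(D,P,W): not NE [P1→A gives 4>3; P2→Q gives 5>0; P3→Z gives 9>6]
(D,Q,X): not NE [P1→C gives 9>0; P2→P gives 7>1]
(D,Q,Y): not NE [P1→C gives 8>3; P3→X gives 8>1]
(D,Q,Z): not NE [P1→C gives 7>4; P2→P gives 4>0; P3→X gives 8>6]
(D,Q,W): not NE [P1→C gives 7>4; P3→X gives 8>3]

PSNE = {(A,Q,X), (B,Q,X)}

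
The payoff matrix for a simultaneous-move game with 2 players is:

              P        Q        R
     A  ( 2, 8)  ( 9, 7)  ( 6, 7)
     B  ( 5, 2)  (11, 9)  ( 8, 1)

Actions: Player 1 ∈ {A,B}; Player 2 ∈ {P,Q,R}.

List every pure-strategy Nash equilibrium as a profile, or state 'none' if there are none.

Nash profiles: (B,Q)

(A,P): not NE [P1→B gives 5>2]
(A,Q): not NE [P1→B gives 11>9; P2→P gives 8>7]
(A,R): not NE [P1→B gives 8>6; P2→P gives 8>7]
(B,P): not NE [P2→Q gives 9>2]
(B,Q): NE
(B,R): not NE [P2→Q gives 9>1]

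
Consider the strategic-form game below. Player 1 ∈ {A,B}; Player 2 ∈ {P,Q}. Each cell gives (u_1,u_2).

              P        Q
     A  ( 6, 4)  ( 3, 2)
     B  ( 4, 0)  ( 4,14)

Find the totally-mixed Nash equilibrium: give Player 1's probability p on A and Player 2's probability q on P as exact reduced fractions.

p=7/8, q=1/3

P1 indiff ⇒ q·6+(1-q)·3 = q·4+(1-q)·4 ⇒ q(2) = (1-q)(1) ⇒ q = 1/3
P2 indiff ⇒ p·4+(1-p)·0 = p·2+(1-p)·14 ⇒ p(2) = (1-p)(14) ⇒ p = 7/8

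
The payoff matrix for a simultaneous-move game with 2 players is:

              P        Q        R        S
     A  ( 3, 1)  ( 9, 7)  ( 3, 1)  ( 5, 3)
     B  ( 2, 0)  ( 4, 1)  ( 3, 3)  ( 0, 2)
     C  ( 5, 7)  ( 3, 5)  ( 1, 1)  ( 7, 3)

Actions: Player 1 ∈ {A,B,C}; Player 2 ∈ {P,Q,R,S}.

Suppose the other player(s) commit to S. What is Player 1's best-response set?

P1 best: {C}

u_1(A vs S) = 5
u_1(B vs S) = 0
u_1(C vs S) = 7
max payoff 7 at {C}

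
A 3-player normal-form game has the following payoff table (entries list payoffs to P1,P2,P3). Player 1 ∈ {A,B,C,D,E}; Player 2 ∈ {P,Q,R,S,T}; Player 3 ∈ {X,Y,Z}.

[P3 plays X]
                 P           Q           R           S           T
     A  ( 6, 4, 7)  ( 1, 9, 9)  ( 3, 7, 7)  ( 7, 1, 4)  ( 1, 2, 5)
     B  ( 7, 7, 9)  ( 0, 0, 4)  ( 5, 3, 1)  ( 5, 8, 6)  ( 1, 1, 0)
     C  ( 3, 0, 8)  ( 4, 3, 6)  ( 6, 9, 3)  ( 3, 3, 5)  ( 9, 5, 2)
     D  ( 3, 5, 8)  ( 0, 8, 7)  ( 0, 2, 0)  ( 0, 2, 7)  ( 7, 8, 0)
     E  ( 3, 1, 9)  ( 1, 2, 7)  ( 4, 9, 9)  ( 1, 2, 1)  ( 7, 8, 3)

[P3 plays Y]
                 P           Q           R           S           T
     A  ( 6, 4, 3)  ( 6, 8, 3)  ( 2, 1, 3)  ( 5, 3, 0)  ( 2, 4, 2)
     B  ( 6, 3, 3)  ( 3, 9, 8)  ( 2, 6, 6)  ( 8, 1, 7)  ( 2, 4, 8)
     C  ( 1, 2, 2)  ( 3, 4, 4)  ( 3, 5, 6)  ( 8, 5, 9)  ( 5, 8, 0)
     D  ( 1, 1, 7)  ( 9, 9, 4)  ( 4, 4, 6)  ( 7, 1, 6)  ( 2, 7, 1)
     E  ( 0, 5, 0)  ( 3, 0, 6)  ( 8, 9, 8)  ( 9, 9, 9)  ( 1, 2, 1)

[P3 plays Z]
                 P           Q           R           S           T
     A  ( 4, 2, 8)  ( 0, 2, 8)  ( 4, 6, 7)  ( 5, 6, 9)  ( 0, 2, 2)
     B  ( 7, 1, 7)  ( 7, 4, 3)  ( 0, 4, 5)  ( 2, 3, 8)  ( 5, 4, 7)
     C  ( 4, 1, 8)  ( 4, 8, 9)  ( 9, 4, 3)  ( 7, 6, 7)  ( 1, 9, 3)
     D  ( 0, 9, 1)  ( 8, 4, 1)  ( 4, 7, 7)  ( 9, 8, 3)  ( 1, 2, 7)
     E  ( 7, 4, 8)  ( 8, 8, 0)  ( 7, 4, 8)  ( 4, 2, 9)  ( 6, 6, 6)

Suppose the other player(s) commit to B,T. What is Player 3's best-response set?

u_3(X vs B,T) = 0
u_3(Y vs B,T) = 8
u_3(Z vs B,T) = 7
max payoff 8 at {Y}

P3 best: {Y}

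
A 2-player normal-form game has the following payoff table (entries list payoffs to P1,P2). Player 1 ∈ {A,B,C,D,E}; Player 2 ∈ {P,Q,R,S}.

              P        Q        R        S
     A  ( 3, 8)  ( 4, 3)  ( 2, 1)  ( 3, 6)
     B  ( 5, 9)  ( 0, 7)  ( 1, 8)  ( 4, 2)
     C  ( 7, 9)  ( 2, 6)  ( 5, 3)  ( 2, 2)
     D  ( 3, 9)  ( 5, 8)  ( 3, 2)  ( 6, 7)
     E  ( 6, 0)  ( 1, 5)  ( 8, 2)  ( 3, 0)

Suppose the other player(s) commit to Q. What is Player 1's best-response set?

u_1(A vs Q) = 4
u_1(B vs Q) = 0
u_1(C vs Q) = 2
u_1(D vs Q) = 5
u_1(E vs Q) = 1
max payoff 5 at {D}

BR_1 = {D}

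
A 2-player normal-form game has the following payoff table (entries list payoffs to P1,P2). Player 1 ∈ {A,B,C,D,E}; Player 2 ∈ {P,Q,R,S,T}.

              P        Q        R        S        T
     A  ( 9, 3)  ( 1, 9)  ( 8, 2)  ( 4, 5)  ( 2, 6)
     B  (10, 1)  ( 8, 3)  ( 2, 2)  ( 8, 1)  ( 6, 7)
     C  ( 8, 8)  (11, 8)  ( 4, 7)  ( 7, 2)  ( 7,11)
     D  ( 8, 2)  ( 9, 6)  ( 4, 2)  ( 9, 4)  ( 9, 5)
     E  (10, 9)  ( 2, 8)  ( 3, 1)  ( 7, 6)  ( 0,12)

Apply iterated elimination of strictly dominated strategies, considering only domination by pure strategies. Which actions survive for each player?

Remaining: P1:{C,D} P2:{Q,T}

P2 drop P (T beats it: A:6>3 B:7>1 C:11>8 D:5>2 E:12>9)
P1 drop B (D beats it: Q:9>8 R:4>2 S:9>8 T:9>6)
P1 drop E (D beats it: Q:9>2 R:4>3 S:9>7 T:9>0)
P2 drop R (Q beats it: A:9>2 C:8>7 D:6>2)
P1 drop A (C beats it: Q:11>1 S:7>4 T:7>2)
P2 drop S (Q beats it: C:8>2 D:6>4)
P1→{C,D} P2→{Q,T}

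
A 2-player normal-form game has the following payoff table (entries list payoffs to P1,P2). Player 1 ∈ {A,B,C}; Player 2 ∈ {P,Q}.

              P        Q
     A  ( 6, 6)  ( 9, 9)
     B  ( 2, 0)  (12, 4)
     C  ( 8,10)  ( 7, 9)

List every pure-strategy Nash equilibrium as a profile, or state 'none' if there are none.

NE set: (B,Q), (C,P)

(A,P): not NE [P1→C gives 8>6; P2→Q gives 9>6]
(A,Q): not NE [P1→B gives 12>9]
(B,P): not NE [P1→C gives 8>2; P2→Q gives 4>0]
(B,Q): NE
(C,P): NE
(C,Q): not NE [P1→B gives 12>7; P2→P gives 10>9]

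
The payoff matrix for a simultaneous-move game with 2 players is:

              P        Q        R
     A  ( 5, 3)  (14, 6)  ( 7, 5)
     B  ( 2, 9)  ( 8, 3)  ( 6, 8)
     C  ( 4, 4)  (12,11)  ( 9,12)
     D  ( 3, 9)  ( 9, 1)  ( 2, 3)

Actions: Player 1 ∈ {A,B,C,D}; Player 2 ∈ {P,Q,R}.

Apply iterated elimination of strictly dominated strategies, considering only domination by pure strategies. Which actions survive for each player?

P1 drop B (A beats it: P:5>2 Q:14>8 R:7>6)
P1 drop D (A beats it: P:5>3 Q:14>9 R:7>2)
P2 drop P (Q beats it: A:6>3 C:11>4)
P1→{A,C} P2→{Q,R}

Survivors P1:{A,C} P2:{Q,R}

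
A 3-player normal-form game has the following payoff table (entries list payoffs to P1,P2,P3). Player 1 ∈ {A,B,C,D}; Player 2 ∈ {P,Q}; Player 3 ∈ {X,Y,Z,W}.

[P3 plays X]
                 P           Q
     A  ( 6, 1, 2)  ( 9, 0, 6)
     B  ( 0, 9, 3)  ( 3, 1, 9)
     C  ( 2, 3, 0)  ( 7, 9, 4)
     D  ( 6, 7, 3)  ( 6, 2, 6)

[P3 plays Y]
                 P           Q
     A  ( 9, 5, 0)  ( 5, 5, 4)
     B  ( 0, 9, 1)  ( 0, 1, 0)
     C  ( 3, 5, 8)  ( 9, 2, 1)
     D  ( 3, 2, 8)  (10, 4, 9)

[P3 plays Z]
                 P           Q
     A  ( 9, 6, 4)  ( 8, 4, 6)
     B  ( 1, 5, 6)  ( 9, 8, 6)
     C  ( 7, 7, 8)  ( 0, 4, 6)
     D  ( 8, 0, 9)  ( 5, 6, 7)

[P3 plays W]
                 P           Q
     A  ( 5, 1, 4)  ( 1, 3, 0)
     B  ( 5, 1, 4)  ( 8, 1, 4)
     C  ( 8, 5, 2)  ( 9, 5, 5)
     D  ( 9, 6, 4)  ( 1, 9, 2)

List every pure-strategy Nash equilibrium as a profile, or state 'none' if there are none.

PSNE = {(A,P,Z), (D,Q,Y)}

(A,P,X): not NE [P3→W gives 4>2]
(A,P,Y): not NE [P3→W gives 4>0]
(A,P,Z): NE
(A,P,W): not NE [P1→D gives 9>5; P2→Q gives 3>1]
(A,Q,X): not NE [P2→P gives 1>0]
(A,Q,Y): not NE [P1→D gives 10>5; P3→Z gives 6>4]
(A,Q,Z): not NE [P1→B gives 9>8; P2→P gives 6>4]
(A,Q,W): not NE [P1→C gives 9>1; P3→Z gives 6>0]
(B,P,X): not NE [P1→D gives 6>0; P3→Z gives 6>3]
(B,P,Y): not NE [P1→A gives 9>0; P3→Z gives 6>1]
(B,P,Z): not NE [P1→A gives 9>1; P2→Q gives 8>5]
(B,P,W): not NE [P1→D gives 9>5; P3→Z gives 6>4]
(B,Q,X): not NE [P1→A gives 9>3; P2→P gives 9>1]
(B,Q,Y): not NE [P1→D gives 10>0; P2→P gives 9>1; P3→X gives 9>0]
(B,Q,Z): not NE [P3→X gives 9>6]
(B,Q,W): not NE [P1→C gives 9>8; P3→X gives 9>4]
(C,P,X): not NE [P1→D gives 6>2; P2→Q gives 9>3; P3→Z gives 8>0]
(C,P,Y): not NE [P1→A gives 9>3]
(C,P,Z): not NE [P1→A gives 9>7]
(C,P,W): not NE [P1→D gives 9>8; P3→Z gives 8>2]
(C,Q,X): not NE [P1→A gives 9>7; P3→Z gives 6>4]
(C,Q,Y): not NE [P1→D gives 10>9; P2→P gives 5>2; P3→Z gives 6>1]
(C,Q,Z): not NE [P1→B gives 9>0; P2→P gives 7>4]
(C,Q,W): not NE [P3→Z gives 6>5]
(D,P,X): not NE [P3→Z gives 9>3]
(D,P,Y): not NE [P1→A gives 9>3; P2→Q gives 4>2; P3→Z gives 9>8]
(D,P,Z): not NE [P1→A gives 9>8; P2→Q gives 6>0]
(D,P,W): not NE [P2→Q gives 9>6; P3→Z gives 9>4]
(D,Q,X): not NE [P1→A gives 9>6; P2→P gives 7>2; P3→Y gives 9>6]
(D,Q,Y): NE
(D,Q,Z): not NE [P1→B gives 9>5; P3→Y gives 9>7]
(D,Q,W): not NE [P1→C gives 9>1; P3→Y gives 9>2]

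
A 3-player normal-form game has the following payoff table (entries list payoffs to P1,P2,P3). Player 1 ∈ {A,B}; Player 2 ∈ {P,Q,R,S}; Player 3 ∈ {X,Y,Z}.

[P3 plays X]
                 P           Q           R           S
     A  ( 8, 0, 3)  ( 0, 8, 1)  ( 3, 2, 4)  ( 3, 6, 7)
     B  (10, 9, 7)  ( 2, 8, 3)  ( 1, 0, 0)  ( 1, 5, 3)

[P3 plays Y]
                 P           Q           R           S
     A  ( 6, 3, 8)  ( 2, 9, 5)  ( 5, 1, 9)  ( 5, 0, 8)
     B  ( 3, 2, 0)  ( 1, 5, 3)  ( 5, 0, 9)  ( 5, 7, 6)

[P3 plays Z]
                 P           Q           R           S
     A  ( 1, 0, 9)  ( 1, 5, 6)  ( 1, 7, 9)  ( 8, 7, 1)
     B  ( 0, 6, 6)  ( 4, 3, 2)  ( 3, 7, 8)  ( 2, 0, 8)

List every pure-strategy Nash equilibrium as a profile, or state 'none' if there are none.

PSNE = {(B,P,X)}

(A,P,X): not NE [P1→B gives 10>8; P2→Q gives 8>0; P3→Z gives 9>3]
(A,P,Y): not NE [P2→Q gives 9>3; P3→Z gives 9>8]
(A,P,Z): not NE [P2→S gives 7>0]
(A,Q,X): not NE [P1→B gives 2>0; P3→Z gives 6>1]
(A,Q,Y): not NE [P3→Z gives 6>5]
(A,Q,Z): not NE [P1→B gives 4>1; P2→S gives 7>5]
(A,R,X): not NE [P2→Q gives 8>2; P3→Z gives 9>4]
(A,R,Y): not NE [P2→Q gives 9>1]
(A,R,Z): not NE [P1→B gives 3>1]
(A,S,X): not NE [P2→Q gives 8>6; P3→Y gives 8>7]
(A,S,Y): not NE [P2→Q gives 9>0]
(A,S,Z): not NE [P3→Y gives 8>1]
(B,P,X): NE
(B,P,Y): not NE [P1→A gives 6>3; P2→S gives 7>2; P3→X gives 7>0]
(B,P,Z): not NE [P1→A gives 1>0; P2→R gives 7>6; P3→X gives 7>6]
(B,Q,X): not NE [P2→P gives 9>8]
(B,Q,Y): not NE [P1→A gives 2>1; P2→S gives 7>5]
(B,Q,Z): not NE [P2→R gives 7>3; P3→Y gives 3>2]
(B,R,X): not NE [P1→A gives 3>1; P2→P gives 9>0; P3→Y gives 9>0]
(B,R,Y): not NE [P2→S gives 7>0]
(B,R,Z): not NE [P3→Y gives 9>8]
(B,S,X): not NE [P1→A gives 3>1; P2→P gives 9>5; P3→Z gives 8>3]
(B,S,Y): not NE [P3→Z gives 8>6]
(B,S,Z): not NE [P1→A gives 8>2; P2→R gives 7>0]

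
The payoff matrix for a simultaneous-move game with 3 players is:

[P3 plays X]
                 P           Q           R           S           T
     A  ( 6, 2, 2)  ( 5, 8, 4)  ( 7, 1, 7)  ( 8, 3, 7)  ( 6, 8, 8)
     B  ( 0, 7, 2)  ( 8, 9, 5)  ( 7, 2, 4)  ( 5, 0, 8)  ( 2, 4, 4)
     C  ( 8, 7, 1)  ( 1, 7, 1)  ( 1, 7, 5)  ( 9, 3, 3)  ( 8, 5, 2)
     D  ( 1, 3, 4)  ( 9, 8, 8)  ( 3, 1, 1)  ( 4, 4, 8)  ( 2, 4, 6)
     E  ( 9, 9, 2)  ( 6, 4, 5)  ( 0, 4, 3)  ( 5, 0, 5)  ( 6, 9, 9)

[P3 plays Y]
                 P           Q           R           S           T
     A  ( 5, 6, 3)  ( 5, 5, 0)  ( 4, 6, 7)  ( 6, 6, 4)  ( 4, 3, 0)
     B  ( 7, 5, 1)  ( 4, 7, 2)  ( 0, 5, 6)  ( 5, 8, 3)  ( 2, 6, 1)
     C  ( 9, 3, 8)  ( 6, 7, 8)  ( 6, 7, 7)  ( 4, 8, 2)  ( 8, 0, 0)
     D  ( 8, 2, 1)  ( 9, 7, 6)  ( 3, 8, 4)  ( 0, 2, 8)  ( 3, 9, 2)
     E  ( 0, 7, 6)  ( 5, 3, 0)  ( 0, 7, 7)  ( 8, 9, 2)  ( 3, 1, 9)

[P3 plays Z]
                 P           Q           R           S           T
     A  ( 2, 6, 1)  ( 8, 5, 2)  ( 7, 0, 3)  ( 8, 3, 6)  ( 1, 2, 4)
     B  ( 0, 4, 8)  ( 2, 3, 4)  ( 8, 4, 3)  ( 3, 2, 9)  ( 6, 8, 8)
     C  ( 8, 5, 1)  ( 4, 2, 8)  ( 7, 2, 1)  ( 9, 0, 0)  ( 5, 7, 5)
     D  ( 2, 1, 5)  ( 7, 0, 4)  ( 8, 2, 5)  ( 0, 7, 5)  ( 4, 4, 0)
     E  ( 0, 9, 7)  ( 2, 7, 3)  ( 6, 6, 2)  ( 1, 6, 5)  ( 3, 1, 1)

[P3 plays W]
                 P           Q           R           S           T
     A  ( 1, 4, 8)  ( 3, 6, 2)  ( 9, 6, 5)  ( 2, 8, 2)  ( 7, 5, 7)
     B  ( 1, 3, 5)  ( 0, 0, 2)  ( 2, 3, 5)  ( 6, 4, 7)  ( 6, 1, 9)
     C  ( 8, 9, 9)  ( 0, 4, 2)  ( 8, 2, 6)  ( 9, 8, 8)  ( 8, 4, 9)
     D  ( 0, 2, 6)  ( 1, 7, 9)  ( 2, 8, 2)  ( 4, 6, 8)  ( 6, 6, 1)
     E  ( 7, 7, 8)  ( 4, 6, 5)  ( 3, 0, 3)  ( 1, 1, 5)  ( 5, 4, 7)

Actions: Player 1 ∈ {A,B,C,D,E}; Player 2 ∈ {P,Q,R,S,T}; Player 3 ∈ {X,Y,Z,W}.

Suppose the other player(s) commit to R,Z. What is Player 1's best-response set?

u_1(A vs R,Z) = 7
u_1(B vs R,Z) = 8
u_1(C vs R,Z) = 7
u_1(D vs R,Z) = 8
u_1(E vs R,Z) = 6
max payoff 8 at {B,D}

argmax u_1 = {B,D}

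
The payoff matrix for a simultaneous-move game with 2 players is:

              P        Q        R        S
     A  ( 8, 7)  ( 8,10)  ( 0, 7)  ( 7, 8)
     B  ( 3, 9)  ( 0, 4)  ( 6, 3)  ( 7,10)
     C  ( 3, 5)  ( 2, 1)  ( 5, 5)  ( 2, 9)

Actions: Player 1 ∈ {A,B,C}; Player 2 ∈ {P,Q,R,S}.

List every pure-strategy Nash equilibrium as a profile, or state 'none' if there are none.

PSNE = {(A,Q), (B,S)}

(A,P): not NE [P2→Q gives 10>7]
(A,Q): NE
(A,R): not NE [P1→B gives 6>0; P2→Q gives 10>7]
(A,S): not NE [P2→Q gives 10>8]
(B,P): not NE [P1→A gives 8>3; P2→S gives 10>9]
(B,Q): not NE [P1→A gives 8>0; P2→S gives 10>4]
(B,R): not NE [P2→S gives 10>3]
(B,S): NE
(C,P): not NE [P1→A gives 8>3; P2→S gives 9>5]
(C,Q): not NE [P1→A gives 8>2; P2→S gives 9>1]
(C,R): not NE [P1→B gives 6>5; P2→S gives 9>5]
(C,S): not NE [P1→B gives 7>2]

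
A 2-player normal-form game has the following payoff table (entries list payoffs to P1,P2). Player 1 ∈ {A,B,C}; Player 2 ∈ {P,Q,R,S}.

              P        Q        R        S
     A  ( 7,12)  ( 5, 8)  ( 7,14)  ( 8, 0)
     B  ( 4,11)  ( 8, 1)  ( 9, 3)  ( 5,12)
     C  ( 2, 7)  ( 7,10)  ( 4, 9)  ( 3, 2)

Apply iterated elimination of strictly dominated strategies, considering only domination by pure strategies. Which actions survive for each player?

P1 drop C (B beats it: P:4>2 Q:8>7 R:9>4 S:5>3)
P2 drop Q (P beats it: A:12>8 B:11>1)
P1→{A,B} P2→{P,R,S}

Remaining: P1:{A,B} P2:{P,R,S}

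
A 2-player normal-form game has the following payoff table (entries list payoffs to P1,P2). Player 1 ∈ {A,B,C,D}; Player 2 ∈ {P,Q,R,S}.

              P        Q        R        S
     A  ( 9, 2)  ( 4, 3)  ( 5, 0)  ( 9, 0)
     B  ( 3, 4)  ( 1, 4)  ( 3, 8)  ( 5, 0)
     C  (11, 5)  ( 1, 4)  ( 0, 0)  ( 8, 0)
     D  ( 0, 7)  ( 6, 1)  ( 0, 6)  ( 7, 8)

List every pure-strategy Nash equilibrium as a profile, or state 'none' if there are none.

Nash profiles: (C,P)

(A,P): not NE [P1→C gives 11>9; P2→Q gives 3>2]
(A,Q): not NE [P1→D gives 6>4]
(A,R): not NE [P2→Q gives 3>0]
(A,S): not NE [P2→Q gives 3>0]
(B,P): not NE [P1→C gives 11>3; P2→R gives 8>4]
(B,Q): not NE [P1→D gives 6>1; P2→R gives 8>4]
(B,R): not NE [P1→A gives 5>3]
(B,S): not NE [P1→A gives 9>5; P2→R gives 8>0]
(C,P): NE
(C,Q): not NE [P1→D gives 6>1; P2→P gives 5>4]
(C,R): not NE [P1→A gives 5>0; P2→P gives 5>0]
(C,S): not NE [P1→A gives 9>8; P2→P gives 5>0]
(D,P): not NE [P1→C gives 11>0; P2→S gives 8>7]
(D,Q): not NE [P2→S gives 8>1]
(D,R): not NE [P1→A gives 5>0; P2→S gives 8>6]
(D,S): not NE [P1→A gives 9>7]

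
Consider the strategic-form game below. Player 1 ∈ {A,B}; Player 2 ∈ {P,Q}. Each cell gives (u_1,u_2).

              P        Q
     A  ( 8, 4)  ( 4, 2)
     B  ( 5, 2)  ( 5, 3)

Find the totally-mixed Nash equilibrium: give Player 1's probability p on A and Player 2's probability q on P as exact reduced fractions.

P1 indiff ⇒ q·8+(1-q)·4 = q·5+(1-q)·5 ⇒ q(3) = (1-q)(1) ⇒ q = 1/4
P2 indiff ⇒ p·4+(1-p)·2 = p·2+(1-p)·3 ⇒ p(2) = (1-p)(1) ⇒ p = 1/3

(p,q) = (1/3, 1/4)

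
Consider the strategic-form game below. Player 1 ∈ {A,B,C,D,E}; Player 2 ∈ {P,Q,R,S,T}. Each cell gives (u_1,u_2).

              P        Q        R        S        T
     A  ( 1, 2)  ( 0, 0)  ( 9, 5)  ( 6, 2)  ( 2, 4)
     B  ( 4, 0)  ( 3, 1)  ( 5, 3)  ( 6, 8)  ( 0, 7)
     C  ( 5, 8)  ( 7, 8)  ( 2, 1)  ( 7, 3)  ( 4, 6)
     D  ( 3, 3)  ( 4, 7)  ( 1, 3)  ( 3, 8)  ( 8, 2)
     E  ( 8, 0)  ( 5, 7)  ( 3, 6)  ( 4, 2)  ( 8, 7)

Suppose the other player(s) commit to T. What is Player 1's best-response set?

P1 best: {D,E}

u_1(A vs T) = 2
u_1(B vs T) = 0
u_1(C vs T) = 4
u_1(D vs T) = 8
u_1(E vs T) = 8
max payoff 8 at {D,E}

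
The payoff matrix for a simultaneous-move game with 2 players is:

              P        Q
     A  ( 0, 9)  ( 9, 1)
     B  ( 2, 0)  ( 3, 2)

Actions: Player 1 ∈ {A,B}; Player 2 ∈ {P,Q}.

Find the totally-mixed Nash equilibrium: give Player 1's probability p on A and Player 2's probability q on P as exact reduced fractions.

(p,q) = (1/5, 3/4)

P1 indiff ⇒ q·0+(1-q)·9 = q·2+(1-q)·3 ⇒ q(-2) = (1-q)(-6) ⇒ q = 3/4
P2 indiff ⇒ p·9+(1-p)·0 = p·1+(1-p)·2 ⇒ p(8) = (1-p)(2) ⇒ p = 1/5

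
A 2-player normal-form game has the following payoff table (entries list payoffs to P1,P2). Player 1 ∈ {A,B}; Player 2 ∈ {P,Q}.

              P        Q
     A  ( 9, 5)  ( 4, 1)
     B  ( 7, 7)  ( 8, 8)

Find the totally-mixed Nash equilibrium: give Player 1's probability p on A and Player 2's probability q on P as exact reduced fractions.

(p,q) = (1/5, 2/3)

P1 indiff ⇒ q·9+(1-q)·4 = q·7+(1-q)·8 ⇒ q(2) = (1-q)(4) ⇒ q = 2/3
P2 indiff ⇒ p·5+(1-p)·7 = p·1+(1-p)·8 ⇒ p(4) = (1-p)(1) ⇒ p = 1/5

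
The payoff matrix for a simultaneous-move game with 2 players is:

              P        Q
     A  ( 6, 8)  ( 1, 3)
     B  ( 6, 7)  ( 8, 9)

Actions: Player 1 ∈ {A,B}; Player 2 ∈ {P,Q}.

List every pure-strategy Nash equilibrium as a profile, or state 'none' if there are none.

(A,P): NE
(A,Q): not NE [P1→B gives 8>1; P2→P gives 8>3]
(B,P): not NE [P2→Q gives 9>7]
(B,Q): NE

NE set: (A,P), (B,Q)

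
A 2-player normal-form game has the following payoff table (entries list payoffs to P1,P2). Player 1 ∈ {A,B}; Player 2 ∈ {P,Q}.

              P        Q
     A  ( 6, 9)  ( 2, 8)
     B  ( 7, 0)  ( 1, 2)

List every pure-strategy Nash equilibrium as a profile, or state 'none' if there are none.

(A,P): not NE [P1→B gives 7>6]
(A,Q): not NE [P2→P gives 9>8]
(B,P): not NE [P2→Q gives 2>0]
(B,Q): not NE [P1→A gives 2>1]

Equilibria: none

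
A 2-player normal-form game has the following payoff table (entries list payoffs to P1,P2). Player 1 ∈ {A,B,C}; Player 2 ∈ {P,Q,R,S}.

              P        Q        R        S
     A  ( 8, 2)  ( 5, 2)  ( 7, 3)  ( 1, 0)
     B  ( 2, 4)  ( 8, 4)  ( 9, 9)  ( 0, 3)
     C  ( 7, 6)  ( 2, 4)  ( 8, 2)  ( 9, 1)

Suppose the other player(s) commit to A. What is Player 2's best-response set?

u_2(P vs A) = 2
u_2(Q vs A) = 2
u_2(R vs A) = 3
u_2(S vs A) = 0
max payoff 3 at {R}

argmax u_2 = {R}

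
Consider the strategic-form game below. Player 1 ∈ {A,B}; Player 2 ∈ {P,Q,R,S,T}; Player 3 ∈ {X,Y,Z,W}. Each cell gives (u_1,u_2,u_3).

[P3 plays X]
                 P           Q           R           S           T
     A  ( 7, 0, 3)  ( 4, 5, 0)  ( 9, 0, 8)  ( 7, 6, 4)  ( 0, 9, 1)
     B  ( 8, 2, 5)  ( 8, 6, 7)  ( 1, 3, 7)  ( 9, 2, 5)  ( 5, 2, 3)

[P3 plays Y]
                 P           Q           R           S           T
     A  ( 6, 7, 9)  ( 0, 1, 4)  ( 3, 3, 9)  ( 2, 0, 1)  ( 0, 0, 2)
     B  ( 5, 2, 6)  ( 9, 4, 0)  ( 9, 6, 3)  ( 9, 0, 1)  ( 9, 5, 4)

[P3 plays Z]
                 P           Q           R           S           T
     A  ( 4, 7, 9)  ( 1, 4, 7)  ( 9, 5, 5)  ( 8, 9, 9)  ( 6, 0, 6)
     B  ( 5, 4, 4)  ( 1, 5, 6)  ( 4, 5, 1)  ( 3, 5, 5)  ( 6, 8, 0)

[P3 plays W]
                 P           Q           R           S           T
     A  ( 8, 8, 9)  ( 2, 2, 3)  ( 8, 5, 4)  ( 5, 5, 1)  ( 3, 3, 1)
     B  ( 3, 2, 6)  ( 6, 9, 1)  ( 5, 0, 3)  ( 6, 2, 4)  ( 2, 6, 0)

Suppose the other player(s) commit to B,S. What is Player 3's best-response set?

u_3(X vs B,S) = 5
u_3(Y vs B,S) = 1
u_3(Z vs B,S) = 5
u_3(W vs B,S) = 4
max payoff 5 at {X,Z}

argmax u_3 = {X,Z}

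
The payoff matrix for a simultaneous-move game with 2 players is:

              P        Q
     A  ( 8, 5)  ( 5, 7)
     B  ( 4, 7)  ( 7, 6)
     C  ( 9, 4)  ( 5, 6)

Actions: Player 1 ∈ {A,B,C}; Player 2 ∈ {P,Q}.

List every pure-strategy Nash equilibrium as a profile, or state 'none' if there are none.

(A,P): not NE [P1→C gives 9>8; P2→Q gives 7>5]
(A,Q): not NE [P1→B gives 7>5]
(B,P): not NE [P1→C gives 9>4]
(B,Q): not NE [P2→P gives 7>6]
(C,P): not NE [P2→Q gives 6>4]
(C,Q): not NE [P1→B gives 7>5]

PSNE: ∅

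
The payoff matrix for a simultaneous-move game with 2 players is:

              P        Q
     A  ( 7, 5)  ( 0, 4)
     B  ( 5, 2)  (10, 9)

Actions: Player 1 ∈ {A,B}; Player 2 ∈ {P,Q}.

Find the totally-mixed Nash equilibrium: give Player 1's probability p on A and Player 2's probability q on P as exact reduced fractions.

P1 mixes 7/8 on A; P2 mixes 5/6 on P

P1 indiff ⇒ q·7+(1-q)·0 = q·5+(1-q)·10 ⇒ q(2) = (1-q)(10) ⇒ q = 5/6
P2 indiff ⇒ p·5+(1-p)·2 = p·4+(1-p)·9 ⇒ p(1) = (1-p)(7) ⇒ p = 7/8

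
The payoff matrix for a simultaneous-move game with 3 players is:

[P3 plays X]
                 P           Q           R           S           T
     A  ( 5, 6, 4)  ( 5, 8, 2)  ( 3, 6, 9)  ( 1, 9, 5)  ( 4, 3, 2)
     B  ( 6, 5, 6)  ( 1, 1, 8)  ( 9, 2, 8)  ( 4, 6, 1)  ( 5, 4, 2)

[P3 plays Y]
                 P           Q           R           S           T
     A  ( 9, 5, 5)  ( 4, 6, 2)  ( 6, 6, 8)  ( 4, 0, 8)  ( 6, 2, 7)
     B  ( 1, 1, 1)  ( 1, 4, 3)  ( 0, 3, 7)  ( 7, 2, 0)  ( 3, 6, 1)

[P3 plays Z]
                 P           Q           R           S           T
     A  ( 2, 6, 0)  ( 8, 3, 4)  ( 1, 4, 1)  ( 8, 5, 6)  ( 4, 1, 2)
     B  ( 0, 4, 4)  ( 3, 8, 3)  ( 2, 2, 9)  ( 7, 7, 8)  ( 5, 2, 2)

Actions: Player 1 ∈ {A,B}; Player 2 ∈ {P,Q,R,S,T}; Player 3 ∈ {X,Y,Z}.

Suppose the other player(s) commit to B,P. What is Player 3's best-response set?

argmax u_3 = {X}

u_3(X vs B,P) = 6
u_3(Y vs B,P) = 1
u_3(Z vs B,P) = 4
max payoff 6 at {X}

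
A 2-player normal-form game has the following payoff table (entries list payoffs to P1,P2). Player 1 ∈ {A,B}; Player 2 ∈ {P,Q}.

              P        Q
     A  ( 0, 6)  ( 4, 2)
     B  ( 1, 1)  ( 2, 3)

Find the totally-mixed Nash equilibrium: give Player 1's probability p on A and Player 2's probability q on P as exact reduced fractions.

P1 indiff ⇒ q·0+(1-q)·4 = q·1+(1-q)·2 ⇒ q(-1) = (1-q)(-2) ⇒ q = 2/3
P2 indiff ⇒ p·6+(1-p)·1 = p·2+(1-p)·3 ⇒ p(4) = (1-p)(2) ⇒ p = 1/3

(p,q) = (1/3, 2/3)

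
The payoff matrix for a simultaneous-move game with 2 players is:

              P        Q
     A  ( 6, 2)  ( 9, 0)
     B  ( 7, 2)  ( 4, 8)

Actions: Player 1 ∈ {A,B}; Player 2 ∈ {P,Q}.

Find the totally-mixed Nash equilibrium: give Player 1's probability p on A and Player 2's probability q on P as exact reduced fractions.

P1 indiff ⇒ q·6+(1-q)·9 = q·7+(1-q)·4 ⇒ q(-1) = (1-q)(-5) ⇒ q = 5/6
P2 indiff ⇒ p·2+(1-p)·2 = p·0+(1-p)·8 ⇒ p(2) = (1-p)(6) ⇒ p = 3/4

p=3/4, q=5/6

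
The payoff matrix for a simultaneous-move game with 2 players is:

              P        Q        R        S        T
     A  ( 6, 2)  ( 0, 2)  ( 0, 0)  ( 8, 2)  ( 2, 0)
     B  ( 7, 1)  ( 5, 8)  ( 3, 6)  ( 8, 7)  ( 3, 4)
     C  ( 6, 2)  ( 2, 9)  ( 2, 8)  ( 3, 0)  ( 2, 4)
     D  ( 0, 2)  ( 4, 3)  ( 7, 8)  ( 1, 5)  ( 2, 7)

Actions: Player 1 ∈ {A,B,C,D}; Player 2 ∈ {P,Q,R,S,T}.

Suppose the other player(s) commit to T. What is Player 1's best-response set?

argmax u_1 = {B}

u_1(A vs T) = 2
u_1(B vs T) = 3
u_1(C vs T) = 2
u_1(D vs T) = 2
max payoff 3 at {B}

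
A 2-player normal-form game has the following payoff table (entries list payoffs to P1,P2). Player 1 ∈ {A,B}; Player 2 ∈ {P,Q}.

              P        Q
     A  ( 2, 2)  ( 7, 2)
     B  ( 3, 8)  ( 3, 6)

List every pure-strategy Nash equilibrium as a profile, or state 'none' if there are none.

PSNE = {(A,Q), (B,P)}

(A,P): not NE [P1→B gives 3>2]
(A,Q): NE
(B,P): NE
(B,Q): not NE [P1→A gives 7>3; P2→P gives 8>6]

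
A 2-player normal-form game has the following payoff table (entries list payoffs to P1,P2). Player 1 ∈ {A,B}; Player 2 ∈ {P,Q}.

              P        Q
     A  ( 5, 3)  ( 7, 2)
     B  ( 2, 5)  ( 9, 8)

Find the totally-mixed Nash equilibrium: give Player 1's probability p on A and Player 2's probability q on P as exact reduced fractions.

P1 indiff ⇒ q·5+(1-q)·7 = q·2+(1-q)·9 ⇒ q(3) = (1-q)(2) ⇒ q = 2/5
P2 indiff ⇒ p·3+(1-p)·5 = p·2+(1-p)·8 ⇒ p(1) = (1-p)(3) ⇒ p = 3/4

(p,q) = (3/4, 2/5)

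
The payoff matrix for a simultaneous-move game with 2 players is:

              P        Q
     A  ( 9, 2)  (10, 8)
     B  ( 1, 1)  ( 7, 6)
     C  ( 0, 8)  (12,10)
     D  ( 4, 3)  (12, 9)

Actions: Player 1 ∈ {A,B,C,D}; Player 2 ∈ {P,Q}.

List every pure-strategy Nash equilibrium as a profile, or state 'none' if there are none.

(A,P): not NE [P2→Q gives 8>2]
(A,Q): not NE [P1→D gives 12>10]
(B,P): not NE [P1→A gives 9>1; P2→Q gives 6>1]
(B,Q): not NE [P1→D gives 12>7]
(C,P): not NE [P1→A gives 9>0; P2→Q gives 10>8]
(C,Q): NE
(D,P): not NE [P1→A gives 9>4; P2→Q gives 9>3]
(D,Q): NE

NE set: (C,Q), (D,Q)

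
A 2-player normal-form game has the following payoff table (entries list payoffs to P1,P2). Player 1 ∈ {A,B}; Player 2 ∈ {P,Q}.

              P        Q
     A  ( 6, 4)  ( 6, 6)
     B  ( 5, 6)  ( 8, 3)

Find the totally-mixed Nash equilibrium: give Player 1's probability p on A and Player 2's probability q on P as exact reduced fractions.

P1 indiff ⇒ q·6+(1-q)·6 = q·5+(1-q)·8 ⇒ q(1) = (1-q)(2) ⇒ q = 2/3
P2 indiff ⇒ p·4+(1-p)·6 = p·6+(1-p)·3 ⇒ p(-2) = (1-p)(-3) ⇒ p = 3/5

(p,q) = (3/5, 2/3)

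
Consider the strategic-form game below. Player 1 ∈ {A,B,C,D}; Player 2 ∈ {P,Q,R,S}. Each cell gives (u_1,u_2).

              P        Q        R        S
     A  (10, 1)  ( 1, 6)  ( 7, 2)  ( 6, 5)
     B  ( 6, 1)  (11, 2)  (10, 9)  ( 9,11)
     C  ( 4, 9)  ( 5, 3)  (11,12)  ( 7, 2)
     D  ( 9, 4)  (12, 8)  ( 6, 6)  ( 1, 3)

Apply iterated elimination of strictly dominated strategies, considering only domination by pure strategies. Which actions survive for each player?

P2 drop P (R beats it: A:2>1 B:9>1 C:12>9 D:6>4)
P1 drop A (B beats it: Q:11>1 R:10>7 S:9>6)
P1→{B,C,D} P2→{Q,R,S}

Remaining: P1:{B,C,D} P2:{Q,R,S}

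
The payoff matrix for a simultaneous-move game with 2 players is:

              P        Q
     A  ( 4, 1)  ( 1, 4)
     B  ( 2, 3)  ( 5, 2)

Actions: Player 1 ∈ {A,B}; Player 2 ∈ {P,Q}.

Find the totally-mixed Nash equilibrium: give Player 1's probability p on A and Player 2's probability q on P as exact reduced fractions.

p=1/4, q=2/3

P1 indiff ⇒ q·4+(1-q)·1 = q·2+(1-q)·5 ⇒ q(2) = (1-q)(4) ⇒ q = 2/3
P2 indiff ⇒ p·1+(1-p)·3 = p·4+(1-p)·2 ⇒ p(-3) = (1-p)(-1) ⇒ p = 1/4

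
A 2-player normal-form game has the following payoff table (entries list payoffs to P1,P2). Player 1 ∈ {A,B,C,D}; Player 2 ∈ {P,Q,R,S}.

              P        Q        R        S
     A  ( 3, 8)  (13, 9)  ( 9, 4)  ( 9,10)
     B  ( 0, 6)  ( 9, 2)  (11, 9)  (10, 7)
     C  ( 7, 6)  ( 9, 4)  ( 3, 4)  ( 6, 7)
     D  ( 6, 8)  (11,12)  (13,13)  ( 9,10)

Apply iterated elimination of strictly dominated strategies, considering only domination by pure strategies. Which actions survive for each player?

Remaining: P1:{A,B,D} P2:{Q,R,S}

P2 drop P (S beats it: A:10>8 B:7>6 C:7>6 D:10>8)
P1 drop C (A beats it: Q:13>9 R:9>3 S:9>6)
P1→{A,B,D} P2→{Q,R,S}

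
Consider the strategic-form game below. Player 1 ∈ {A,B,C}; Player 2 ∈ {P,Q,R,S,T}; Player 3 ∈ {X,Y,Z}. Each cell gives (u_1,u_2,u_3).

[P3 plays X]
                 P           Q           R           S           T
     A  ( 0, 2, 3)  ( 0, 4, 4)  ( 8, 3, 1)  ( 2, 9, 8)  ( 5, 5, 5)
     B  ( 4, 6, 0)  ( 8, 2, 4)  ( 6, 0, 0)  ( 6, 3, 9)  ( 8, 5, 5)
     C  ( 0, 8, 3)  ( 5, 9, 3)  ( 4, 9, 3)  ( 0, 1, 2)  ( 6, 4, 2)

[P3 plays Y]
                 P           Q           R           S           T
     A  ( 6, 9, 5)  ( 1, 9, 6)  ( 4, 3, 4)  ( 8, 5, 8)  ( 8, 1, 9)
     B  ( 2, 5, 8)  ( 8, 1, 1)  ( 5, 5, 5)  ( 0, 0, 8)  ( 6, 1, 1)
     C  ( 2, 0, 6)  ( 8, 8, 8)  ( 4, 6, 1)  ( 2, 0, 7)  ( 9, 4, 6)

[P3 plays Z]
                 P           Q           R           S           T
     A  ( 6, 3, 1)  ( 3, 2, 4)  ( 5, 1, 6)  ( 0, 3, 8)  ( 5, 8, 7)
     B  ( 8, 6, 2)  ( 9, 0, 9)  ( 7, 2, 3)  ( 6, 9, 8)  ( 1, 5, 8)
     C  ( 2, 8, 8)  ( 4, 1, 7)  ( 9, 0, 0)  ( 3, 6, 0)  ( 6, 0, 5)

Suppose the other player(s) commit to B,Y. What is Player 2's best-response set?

u_2(P vs B,Y) = 5
u_2(Q vs B,Y) = 1
u_2(R vs B,Y) = 5
u_2(S vs B,Y) = 0
u_2(T vs B,Y) = 1
max payoff 5 at {P,R}

argmax u_2 = {P,R}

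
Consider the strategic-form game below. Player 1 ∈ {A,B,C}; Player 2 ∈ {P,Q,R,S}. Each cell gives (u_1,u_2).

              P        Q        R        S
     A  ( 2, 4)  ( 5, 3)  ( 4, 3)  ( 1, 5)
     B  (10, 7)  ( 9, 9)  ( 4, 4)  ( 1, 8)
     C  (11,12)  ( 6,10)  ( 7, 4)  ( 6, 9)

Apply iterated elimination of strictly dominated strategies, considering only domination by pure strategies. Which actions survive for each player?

Remaining: P1:{B,C} P2:{P,Q}

P1 drop A (C beats it: P:11>2 Q:6>5 R:7>4 S:6>1)
P2 drop R (P beats it: B:7>4 C:12>4)
P2 drop S (Q beats it: B:9>8 C:10>9)
P1→{B,C} P2→{P,Q}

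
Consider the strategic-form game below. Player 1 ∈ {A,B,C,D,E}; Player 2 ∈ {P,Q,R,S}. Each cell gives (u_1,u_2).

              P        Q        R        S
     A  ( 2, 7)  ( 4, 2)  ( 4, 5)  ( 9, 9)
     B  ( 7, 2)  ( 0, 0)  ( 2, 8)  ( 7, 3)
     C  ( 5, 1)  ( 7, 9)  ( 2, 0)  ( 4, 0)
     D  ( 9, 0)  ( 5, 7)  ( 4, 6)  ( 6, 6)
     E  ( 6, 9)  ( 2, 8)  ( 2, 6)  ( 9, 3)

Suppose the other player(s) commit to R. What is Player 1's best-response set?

P1 best: {A,D}

u_1(A vs R) = 4
u_1(B vs R) = 2
u_1(C vs R) = 2
u_1(D vs R) = 4
u_1(E vs R) = 2
max payoff 4 at {A,D}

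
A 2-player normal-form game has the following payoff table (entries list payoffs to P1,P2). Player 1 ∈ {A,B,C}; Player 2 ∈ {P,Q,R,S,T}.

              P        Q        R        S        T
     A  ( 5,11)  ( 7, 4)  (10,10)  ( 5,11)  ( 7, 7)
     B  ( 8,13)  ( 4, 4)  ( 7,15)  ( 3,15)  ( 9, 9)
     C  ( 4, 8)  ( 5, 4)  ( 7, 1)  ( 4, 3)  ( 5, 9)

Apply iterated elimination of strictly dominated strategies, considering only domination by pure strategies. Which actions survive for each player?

P1 drop C (A beats it: P:5>4 Q:7>5 R:10>7 S:5>4 T:7>5)
P2 drop Q (P beats it: A:11>4 B:13>4)
P2 drop T (P beats it: A:11>7 B:13>9)
P1→{A,B} P2→{P,R,S}

Survivors P1:{A,B} P2:{P,R,S}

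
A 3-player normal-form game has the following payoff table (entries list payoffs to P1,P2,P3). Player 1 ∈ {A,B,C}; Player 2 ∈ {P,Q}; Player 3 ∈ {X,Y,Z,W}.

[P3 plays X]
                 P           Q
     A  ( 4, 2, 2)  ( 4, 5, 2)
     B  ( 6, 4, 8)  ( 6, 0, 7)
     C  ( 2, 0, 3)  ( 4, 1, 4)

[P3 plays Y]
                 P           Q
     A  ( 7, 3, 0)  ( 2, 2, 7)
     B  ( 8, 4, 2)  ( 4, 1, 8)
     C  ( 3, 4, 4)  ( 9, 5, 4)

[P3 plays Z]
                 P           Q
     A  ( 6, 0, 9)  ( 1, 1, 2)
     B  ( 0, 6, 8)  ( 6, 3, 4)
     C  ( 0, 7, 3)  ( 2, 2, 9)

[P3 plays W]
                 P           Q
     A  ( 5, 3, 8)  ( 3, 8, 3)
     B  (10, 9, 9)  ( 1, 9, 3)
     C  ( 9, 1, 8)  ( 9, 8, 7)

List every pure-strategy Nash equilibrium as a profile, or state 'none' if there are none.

(A,P,X): not NE [P1→B gives 6>4; P2→Q gives 5>2; P3→Z gives 9>2]
(A,P,Y): not NE [P1→B gives 8>7; P3→Z gives 9>0]
(A,P,Z): not NE [P2→Q gives 1>0]
(A,P,W): not NE [P1→B gives 10>5; P2→Q gives 8>3; P3→Z gives 9>8]
(A,Q,X): not NE [P1→B gives 6>4; P3→Y gives 7>2]
(A,Q,Y): not NE [P1→C gives 9>2; P2→P gives 3>2]
(A,Q,Z): not NE [P1→B gives 6>1; P3→Y gives 7>2]
(A,Q,W): not NE [P1→C gives 9>3; P3→Y gives 7>3]
(B,P,X): not NE [P3→W gives 9>8]
(B,P,Y): not NE [P3→W gives 9>2]
(B,P,Z): not NE [P1→A gives 6>0; P3→W gives 9>8]
(B,P,W): NE
(B,Q,X): not NE [P2→P gives 4>0; P3→Y gives 8>7]
(B,Q,Y): not NE [P1→C gives 9>4; P2→P gives 4>1]
(B,Q,Z): not NE [P2→P gives 6>3; P3→Y gives 8>4]
(B,Q,W): not NE [P1→C gives 9>1; P3→Y gives 8>3]
(C,P,X): not NE [P1→B gives 6>2; P2→Q gives 1>0; P3→W gives 8>3]
(C,P,Y): not NE [P1→B gives 8>3; P2→Q gives 5>4; P3→W gives 8>4]
(C,P,Z): not NE [P1→A gives 6>0; P3→W gives 8>3]
(C,P,W): not NE [P1→B gives 10>9; P2→Q gives 8>1]
(C,Q,X): not NE [P1→B gives 6>4; P3→Z gives 9>4]
(C,Q,Y): not NE [P3→Z gives 9>4]
(C,Q,Z): not NE [P1→B gives 6>2; P2→P gives 7>2]
(C,Q,W): not NE [P3→Z gives 9>7]

PSNE = {(B,P,W)}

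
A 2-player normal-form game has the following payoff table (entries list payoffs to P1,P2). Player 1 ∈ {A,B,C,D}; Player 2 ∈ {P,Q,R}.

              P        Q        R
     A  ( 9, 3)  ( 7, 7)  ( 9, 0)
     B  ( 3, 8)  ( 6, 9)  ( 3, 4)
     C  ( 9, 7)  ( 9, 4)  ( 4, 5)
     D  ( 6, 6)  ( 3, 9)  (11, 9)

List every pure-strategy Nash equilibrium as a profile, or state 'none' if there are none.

(A,P): not NE [P2→Q gives 7>3]
(A,Q): not NE [P1→C gives 9>7]
(A,R): not NE [P1→D gives 11>9; P2→Q gives 7>0]
(B,P): not NE [P1→C gives 9>3; P2→Q gives 9>8]
(B,Q): not NE [P1→C gives 9>6]
(B,R): not NE [P1→D gives 11>3; P2→Q gives 9>4]
(C,P): NE
(C,Q): not NE [P2→P gives 7>4]
(C,R): not NE [P1→D gives 11>4; P2→P gives 7>5]
(D,P): not NE [P1→C gives 9>6; P2→R gives 9>6]
(D,Q): not NE [P1→C gives 9>3]
(D,R): NE

PSNE = {(C,P), (D,R)}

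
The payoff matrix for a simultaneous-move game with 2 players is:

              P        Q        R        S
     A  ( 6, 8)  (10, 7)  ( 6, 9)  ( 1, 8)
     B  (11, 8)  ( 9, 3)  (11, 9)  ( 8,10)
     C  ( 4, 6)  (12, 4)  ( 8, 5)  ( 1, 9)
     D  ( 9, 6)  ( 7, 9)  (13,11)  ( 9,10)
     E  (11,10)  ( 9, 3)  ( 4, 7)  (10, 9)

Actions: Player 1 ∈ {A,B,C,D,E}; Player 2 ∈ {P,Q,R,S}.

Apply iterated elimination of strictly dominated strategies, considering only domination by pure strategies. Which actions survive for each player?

P2 drop Q (R beats it: A:9>7 B:9>3 C:5>4 D:11>9 E:7>3)
P1 drop A (B beats it: P:11>6 R:11>6 S:8>1)
P1 drop C (B beats it: P:11>4 R:11>8 S:8>1)
P1→{B,D,E} P2→{P,R,S}

Remaining: P1:{B,D,E} P2:{P,R,S}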